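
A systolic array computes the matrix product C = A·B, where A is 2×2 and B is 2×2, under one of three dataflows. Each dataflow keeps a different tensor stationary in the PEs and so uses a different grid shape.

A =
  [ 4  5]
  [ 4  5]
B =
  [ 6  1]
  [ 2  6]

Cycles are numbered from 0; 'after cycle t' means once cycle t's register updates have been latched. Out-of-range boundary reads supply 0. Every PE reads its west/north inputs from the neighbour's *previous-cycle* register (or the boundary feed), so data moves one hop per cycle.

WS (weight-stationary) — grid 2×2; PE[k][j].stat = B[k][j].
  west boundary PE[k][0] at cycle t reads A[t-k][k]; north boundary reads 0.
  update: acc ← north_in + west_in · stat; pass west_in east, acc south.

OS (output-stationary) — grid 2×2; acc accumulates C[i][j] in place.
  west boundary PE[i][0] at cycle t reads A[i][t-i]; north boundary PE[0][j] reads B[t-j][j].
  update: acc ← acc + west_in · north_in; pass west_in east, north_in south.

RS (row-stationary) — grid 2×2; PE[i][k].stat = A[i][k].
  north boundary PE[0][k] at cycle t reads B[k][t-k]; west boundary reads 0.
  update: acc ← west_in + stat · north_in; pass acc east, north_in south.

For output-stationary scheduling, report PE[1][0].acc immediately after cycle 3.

PE[1][0].acc = 34

Tracing OS — 2×2 array, target PE[1][0]:
  @0  [0,0]  acc 24  |  →4  ↓6
  @0  [1,0]  acc 0  |  →0  ↓0
  @1  [0,0]  acc 34  |  →5  ↓2
  @1  [1,0]  acc 24  |  →4  ↓6
  @2  [0,0]  acc 34  |  →0  ↓0
  @2  [1,0]  acc 34  |  →5  ↓2
  @3  [0,0]  acc 34  |  →0  ↓0
  @3  [1,0]  acc 34  |  →0  ↓0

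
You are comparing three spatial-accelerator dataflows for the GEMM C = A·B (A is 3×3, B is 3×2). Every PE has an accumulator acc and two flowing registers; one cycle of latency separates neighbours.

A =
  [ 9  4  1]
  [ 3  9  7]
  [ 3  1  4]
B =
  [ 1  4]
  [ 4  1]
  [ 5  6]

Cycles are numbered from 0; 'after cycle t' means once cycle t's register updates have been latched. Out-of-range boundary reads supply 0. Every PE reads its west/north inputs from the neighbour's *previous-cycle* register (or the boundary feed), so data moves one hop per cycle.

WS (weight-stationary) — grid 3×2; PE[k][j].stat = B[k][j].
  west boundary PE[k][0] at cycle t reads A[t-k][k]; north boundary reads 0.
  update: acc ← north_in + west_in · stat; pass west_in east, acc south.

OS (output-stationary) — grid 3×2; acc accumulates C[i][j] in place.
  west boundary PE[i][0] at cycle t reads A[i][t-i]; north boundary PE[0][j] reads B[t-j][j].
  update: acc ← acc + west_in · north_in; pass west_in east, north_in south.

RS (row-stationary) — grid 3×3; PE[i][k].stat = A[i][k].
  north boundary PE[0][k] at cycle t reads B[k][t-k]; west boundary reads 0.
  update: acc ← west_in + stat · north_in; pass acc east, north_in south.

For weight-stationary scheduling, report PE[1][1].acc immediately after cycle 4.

Tracing WS — 3×2 array, target PE[1][1]:
  0: (0,1).acc=0  regs=<0,0>
  0: (1,0).acc=0  regs=<0,0>
  0: (1,1).acc=0  regs=<0,0>
  1: (0,1).acc=36  regs=<9,36>
  1: (1,0).acc=25  regs=<4,25>
  1: (1,1).acc=0  regs=<0,0>
  2: (0,1).acc=12  regs=<3,12>
  2: (1,0).acc=39  regs=<9,39>
  2: (1,1).acc=40  regs=<4,40>
  3: (0,1).acc=12  regs=<3,12>
  3: (1,0).acc=7  regs=<1,7>
  3: (1,1).acc=21  regs=<9,21>
  4: (0,1).acc=0  regs=<0,0>
  4: (1,0).acc=0  regs=<0,0>
  4: (1,1).acc=13  regs=<1,13>

PE[1][1].acc = 13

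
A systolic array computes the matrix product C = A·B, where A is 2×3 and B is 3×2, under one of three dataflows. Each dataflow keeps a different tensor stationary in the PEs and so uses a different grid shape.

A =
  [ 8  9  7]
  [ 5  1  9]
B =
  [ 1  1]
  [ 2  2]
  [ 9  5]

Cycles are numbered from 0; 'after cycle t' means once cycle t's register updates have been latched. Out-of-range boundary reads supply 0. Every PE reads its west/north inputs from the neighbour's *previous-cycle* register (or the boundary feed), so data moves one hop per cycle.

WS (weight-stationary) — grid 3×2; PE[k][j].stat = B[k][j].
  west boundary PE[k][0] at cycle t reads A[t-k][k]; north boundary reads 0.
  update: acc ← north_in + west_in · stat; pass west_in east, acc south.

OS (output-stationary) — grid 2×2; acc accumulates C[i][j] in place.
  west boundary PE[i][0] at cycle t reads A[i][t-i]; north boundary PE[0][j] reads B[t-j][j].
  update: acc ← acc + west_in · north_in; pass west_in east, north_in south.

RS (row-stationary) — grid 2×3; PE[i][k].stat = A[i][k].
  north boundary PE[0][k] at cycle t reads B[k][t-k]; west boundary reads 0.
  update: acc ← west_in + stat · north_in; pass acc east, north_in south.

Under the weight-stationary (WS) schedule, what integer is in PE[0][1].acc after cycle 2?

WS (3×2). Following PE[0][1] plus its west/north inputs:
  after 0 — PE[0][0] acc=8, pass-E 8, pass-S 8
  after 0 — PE[0][1] acc=0, pass-E 0, pass-S 0
  after 1 — PE[0][0] acc=5, pass-E 5, pass-S 5
  after 1 — PE[0][1] acc=8, pass-E 8, pass-S 8
  after 2 — PE[0][0] acc=0, pass-E 0, pass-S 0
  after 2 — PE[0][1] acc=5, pass-E 5, pass-S 5

PE[0][1].acc = 5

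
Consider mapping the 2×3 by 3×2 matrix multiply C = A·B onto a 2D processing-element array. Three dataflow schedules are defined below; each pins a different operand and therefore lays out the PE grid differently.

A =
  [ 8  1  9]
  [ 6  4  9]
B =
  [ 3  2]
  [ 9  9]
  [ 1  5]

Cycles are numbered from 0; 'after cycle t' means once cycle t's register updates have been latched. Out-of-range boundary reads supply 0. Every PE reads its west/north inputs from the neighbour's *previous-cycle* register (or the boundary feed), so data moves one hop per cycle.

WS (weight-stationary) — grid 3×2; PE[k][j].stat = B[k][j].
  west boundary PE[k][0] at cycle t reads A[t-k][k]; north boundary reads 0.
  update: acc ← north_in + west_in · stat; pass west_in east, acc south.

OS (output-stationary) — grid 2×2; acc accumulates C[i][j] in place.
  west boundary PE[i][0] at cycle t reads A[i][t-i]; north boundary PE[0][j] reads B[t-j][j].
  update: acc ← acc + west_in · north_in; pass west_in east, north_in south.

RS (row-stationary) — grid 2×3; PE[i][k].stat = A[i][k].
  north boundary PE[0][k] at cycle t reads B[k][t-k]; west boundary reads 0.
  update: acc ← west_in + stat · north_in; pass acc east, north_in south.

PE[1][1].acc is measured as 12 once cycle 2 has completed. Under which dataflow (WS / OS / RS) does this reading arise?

WS [3×2] PE[1][1] across cycles:
  0: (1,1).acc=0  regs=<0,0>
  1: (1,1).acc=0  regs=<0,0>
  2: (1,1).acc=25  regs=<1,25>
OS [2×2] PE[1][1] across cycles:
  0: (1,1).acc=0  regs=<0,0>
  1: (1,1).acc=0  regs=<0,0>
  2: (1,1).acc=12  regs=<6,2>
RS [2×3] PE[1][1] across cycles:
  0: (1,1).acc=0  regs=<0,0>
  1: (1,1).acc=0  regs=<0,0>
  2: (1,1).acc=54  regs=<54,9>

dataflow = OS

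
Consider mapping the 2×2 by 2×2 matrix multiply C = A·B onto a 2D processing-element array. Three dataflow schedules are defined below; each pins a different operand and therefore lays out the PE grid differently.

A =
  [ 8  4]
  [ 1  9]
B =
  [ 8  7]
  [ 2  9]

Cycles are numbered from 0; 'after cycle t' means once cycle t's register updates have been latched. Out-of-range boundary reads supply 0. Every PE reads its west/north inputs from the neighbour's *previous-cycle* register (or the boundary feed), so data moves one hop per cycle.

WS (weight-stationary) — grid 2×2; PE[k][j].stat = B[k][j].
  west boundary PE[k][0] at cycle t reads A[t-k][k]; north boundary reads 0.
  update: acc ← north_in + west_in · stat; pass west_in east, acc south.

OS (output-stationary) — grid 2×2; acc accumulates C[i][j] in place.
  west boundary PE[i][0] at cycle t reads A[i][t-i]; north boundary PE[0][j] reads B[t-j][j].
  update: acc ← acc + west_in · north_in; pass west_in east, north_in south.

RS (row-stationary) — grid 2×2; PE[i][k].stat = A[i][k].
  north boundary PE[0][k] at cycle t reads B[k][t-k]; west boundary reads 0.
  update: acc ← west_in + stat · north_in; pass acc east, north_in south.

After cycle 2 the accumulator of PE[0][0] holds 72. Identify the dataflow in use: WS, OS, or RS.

dataflow = OS

— WS: 2×2; PE[0][0] trace:
  t=0 PE[0][0]: acc=64 h=8 v=64
  t=1 PE[0][0]: acc=8 h=1 v=8
  t=2 PE[0][0]: acc=0 h=0 v=0
— OS: 2×2; PE[0][0] trace:
  t=0 PE[0][0]: acc=64 h=8 v=8
  t=1 PE[0][0]: acc=72 h=4 v=2
  t=2 PE[0][0]: acc=72 h=0 v=0
— RS: 2×2; PE[0][0] trace:
  t=0 PE[0][0]: acc=64 h=64 v=8
  t=1 PE[0][0]: acc=56 h=56 v=7
  t=2 PE[0][0]: acc=0 h=0 v=0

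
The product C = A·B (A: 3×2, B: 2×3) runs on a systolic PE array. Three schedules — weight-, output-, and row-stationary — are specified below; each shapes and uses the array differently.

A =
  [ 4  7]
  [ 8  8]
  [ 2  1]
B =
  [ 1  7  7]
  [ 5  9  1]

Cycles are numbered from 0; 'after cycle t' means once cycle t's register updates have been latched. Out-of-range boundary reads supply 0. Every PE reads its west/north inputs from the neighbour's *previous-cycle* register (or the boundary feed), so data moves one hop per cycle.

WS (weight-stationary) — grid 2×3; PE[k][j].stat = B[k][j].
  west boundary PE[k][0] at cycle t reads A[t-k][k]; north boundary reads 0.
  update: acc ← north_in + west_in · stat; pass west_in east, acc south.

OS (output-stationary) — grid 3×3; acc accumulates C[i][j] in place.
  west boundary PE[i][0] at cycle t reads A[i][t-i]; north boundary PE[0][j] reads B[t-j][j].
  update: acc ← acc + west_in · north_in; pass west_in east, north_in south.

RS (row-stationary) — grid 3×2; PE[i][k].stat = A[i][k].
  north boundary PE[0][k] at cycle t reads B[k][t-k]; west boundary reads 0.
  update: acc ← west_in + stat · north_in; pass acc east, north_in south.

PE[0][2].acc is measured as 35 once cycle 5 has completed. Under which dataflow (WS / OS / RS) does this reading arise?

dataflow = OS

— WS: 2×3; PE[0][2] trace:
  [0] (0,2) acc=0 (h:0 v:0)
  [1] (0,2) acc=0 (h:0 v:0)
  [2] (0,2) acc=28 (h:4 v:28)
  [3] (0,2) acc=56 (h:8 v:56)
  [4] (0,2) acc=14 (h:2 v:14)
  [5] (0,2) acc=0 (h:0 v:0)
— OS: 3×3; PE[0][2] trace:
  [0] (0,2) acc=0 (h:0 v:0)
  [1] (0,2) acc=0 (h:0 v:0)
  [2] (0,2) acc=28 (h:4 v:7)
  [3] (0,2) acc=35 (h:7 v:1)
  [4] (0,2) acc=35 (h:0 v:0)
  [5] (0,2) acc=35 (h:0 v:0)
— RS: 3×2 array has no PE[0][2].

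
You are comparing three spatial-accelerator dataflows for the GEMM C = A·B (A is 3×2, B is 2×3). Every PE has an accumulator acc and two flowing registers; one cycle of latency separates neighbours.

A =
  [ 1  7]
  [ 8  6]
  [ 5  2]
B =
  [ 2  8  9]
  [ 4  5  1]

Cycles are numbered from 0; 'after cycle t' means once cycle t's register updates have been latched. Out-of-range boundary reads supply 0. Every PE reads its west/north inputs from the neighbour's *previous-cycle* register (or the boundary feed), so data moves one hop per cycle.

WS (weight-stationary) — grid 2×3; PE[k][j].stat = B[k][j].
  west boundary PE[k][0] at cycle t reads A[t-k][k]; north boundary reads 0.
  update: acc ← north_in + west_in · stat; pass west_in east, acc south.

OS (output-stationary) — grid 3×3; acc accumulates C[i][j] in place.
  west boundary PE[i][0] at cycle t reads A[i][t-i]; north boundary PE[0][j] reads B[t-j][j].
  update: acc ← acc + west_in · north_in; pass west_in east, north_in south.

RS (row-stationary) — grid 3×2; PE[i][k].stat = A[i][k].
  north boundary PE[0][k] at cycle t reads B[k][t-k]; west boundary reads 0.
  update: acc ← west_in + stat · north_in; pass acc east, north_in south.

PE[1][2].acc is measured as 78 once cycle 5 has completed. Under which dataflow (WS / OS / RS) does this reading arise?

Under WS (2×3), PE[1][2]:
  cycle 0: PE[1][2] → acc 0, east 0, south 0
  cycle 1: PE[1][2] → acc 0, east 0, south 0
  cycle 2: PE[1][2] → acc 0, east 0, south 0
  cycle 3: PE[1][2] → acc 16, east 7, south 16
  cycle 4: PE[1][2] → acc 78, east 6, south 78
  cycle 5: PE[1][2] → acc 47, east 2, south 47
Under OS (3×3), PE[1][2]:
  cycle 0: PE[1][2] → acc 0, east 0, south 0
  cycle 1: PE[1][2] → acc 0, east 0, south 0
  cycle 2: PE[1][2] → acc 0, east 0, south 0
  cycle 3: PE[1][2] → acc 72, east 8, south 9
  cycle 4: PE[1][2] → acc 78, east 6, south 1
  cycle 5: PE[1][2] → acc 78, east 0, south 0
RS (3×2): PE[1][2] does not exist.

dataflow = OS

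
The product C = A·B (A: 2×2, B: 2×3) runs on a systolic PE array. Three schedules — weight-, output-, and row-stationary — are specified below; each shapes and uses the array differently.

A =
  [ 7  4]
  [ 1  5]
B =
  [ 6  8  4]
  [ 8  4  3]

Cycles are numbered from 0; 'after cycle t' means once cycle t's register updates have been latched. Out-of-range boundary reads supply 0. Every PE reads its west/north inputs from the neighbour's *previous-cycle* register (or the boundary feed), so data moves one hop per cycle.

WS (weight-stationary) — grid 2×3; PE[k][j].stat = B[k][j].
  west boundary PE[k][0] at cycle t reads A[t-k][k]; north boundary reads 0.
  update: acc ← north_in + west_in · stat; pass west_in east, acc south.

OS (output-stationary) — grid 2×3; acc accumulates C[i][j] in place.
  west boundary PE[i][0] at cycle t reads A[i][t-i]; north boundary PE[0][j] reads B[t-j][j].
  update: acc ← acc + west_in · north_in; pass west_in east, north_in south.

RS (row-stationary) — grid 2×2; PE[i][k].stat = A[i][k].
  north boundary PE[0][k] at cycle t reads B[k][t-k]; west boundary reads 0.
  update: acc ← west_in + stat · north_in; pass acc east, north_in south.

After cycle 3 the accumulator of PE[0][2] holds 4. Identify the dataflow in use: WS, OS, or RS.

Under WS (2×3), PE[0][2]:
  cycle 0: PE[0][2] → acc 0, east 0, south 0
  cycle 1: PE[0][2] → acc 0, east 0, south 0
  cycle 2: PE[0][2] → acc 28, east 7, south 28
  cycle 3: PE[0][2] → acc 4, east 1, south 4
Under OS (2×3), PE[0][2]:
  cycle 0: PE[0][2] → acc 0, east 0, south 0
  cycle 1: PE[0][2] → acc 0, east 0, south 0
  cycle 2: PE[0][2] → acc 28, east 7, south 4
  cycle 3: PE[0][2] → acc 40, east 4, south 3
RS: PE[0][2] is outside its 2×2 grid.

dataflow = WS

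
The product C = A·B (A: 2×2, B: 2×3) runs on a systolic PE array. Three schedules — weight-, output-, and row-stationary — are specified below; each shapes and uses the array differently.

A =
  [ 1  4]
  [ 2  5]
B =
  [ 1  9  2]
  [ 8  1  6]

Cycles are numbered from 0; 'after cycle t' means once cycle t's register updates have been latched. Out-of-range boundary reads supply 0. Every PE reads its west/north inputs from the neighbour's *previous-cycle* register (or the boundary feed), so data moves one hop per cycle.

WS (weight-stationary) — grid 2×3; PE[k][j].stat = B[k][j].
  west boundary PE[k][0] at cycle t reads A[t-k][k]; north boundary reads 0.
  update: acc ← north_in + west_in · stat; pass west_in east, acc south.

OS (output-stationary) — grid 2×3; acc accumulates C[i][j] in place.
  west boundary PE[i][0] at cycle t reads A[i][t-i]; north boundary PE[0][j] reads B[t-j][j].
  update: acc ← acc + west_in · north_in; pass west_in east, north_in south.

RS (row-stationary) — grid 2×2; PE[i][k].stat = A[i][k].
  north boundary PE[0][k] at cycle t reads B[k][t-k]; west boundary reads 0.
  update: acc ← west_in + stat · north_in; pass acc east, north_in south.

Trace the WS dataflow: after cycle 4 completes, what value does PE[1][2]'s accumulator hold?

PE[1][2].acc = 34

WS (2×3). Following PE[1][2] plus its west/north inputs:
  @0  [0,2]  acc 0  |  →0  ↓0
  @0  [1,1]  acc 0  |  →0  ↓0
  @0  [1,2]  acc 0  |  →0  ↓0
  @1  [0,2]  acc 0  |  →0  ↓0
  @1  [1,1]  acc 0  |  →0  ↓0
  @1  [1,2]  acc 0  |  →0  ↓0
  @2  [0,2]  acc 2  |  →1  ↓2
  @2  [1,1]  acc 13  |  →4  ↓13
  @2  [1,2]  acc 0  |  →0  ↓0
  @3  [0,2]  acc 4  |  →2  ↓4
  @3  [1,1]  acc 23  |  →5  ↓23
  @3  [1,2]  acc 26  |  →4  ↓26
  @4  [0,2]  acc 0  |  →0  ↓0
  @4  [1,1]  acc 0  |  →0  ↓0
  @4  [1,2]  acc 34  |  →5  ↓34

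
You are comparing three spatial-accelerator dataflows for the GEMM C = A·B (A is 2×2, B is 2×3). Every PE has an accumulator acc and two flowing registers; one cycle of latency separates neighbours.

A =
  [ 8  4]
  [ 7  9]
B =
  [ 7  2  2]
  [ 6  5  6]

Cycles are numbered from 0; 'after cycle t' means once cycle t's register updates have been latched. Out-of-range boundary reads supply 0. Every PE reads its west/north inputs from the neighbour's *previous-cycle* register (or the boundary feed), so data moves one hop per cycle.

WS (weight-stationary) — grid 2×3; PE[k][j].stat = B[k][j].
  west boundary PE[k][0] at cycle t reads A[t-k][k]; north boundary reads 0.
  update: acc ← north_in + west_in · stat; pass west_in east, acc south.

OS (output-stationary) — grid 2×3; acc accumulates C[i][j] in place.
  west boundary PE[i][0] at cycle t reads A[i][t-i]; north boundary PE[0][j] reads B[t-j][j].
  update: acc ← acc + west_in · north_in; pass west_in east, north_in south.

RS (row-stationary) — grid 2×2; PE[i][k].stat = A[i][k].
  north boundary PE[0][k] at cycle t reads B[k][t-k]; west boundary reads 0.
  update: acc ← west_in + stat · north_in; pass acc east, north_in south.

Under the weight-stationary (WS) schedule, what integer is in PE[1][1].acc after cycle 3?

PE[1][1].acc = 59

WS (2×3). Following PE[1][1] plus its west/north inputs:
  @0  [0,1]  acc 0  |  →0  ↓0
  @0  [1,0]  acc 0  |  →0  ↓0
  @0  [1,1]  acc 0  |  →0  ↓0
  @1  [0,1]  acc 16  |  →8  ↓16
  @1  [1,0]  acc 80  |  →4  ↓80
  @1  [1,1]  acc 0  |  →0  ↓0
  @2  [0,1]  acc 14  |  →7  ↓14
  @2  [1,0]  acc 103  |  →9  ↓103
  @2  [1,1]  acc 36  |  →4  ↓36
  @3  [0,1]  acc 0  |  →0  ↓0
  @3  [1,0]  acc 0  |  →0  ↓0
  @3  [1,1]  acc 59  |  →9  ↓59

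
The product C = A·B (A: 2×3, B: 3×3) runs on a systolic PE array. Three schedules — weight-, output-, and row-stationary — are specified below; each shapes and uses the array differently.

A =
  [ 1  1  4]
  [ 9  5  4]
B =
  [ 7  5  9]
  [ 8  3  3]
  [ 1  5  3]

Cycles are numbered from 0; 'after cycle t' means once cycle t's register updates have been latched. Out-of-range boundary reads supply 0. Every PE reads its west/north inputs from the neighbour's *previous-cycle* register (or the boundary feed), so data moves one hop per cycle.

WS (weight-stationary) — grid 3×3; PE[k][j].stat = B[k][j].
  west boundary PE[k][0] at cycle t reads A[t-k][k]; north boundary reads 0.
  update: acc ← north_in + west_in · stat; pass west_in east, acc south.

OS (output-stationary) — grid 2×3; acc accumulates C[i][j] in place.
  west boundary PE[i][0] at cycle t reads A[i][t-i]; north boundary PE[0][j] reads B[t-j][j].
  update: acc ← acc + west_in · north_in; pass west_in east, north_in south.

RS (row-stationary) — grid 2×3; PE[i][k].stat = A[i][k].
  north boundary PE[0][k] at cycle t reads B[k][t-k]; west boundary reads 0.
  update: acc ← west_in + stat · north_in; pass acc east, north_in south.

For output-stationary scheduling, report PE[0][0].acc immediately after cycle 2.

Tracing OS — 2×3 array, target PE[0][0]:
  step 0 · PE0,0: acc=7; fwd→1 fwd↓7
  step 1 · PE0,0: acc=15; fwd→1 fwd↓8
  step 2 · PE0,0: acc=19; fwd→4 fwd↓1

PE[0][0].acc = 19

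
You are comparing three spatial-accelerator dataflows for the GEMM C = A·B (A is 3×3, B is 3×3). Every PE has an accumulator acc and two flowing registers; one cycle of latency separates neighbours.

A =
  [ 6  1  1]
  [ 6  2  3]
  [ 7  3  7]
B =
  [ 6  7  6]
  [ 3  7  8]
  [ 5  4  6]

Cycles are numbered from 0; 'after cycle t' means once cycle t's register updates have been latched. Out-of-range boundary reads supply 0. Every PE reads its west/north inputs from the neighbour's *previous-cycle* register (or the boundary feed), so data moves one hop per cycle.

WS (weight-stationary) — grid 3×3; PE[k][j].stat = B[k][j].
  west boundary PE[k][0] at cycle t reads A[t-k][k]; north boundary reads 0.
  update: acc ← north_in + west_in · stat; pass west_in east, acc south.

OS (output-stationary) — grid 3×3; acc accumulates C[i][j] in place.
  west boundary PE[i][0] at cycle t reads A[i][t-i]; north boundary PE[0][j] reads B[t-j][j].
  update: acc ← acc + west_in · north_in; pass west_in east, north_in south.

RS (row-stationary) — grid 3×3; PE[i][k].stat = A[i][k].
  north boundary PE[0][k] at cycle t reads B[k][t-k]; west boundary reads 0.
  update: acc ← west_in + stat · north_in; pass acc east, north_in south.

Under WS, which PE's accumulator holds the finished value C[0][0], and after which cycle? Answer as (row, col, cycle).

Under WS, C[0][0] lands at PE[2][0]:
  step 0 · PE2,0: acc=0; fwd→0 fwd↓0
  step 1 · PE2,0: acc=0; fwd→0 fwd↓0
  step 2 · PE2,0: acc=44; fwd→1 fwd↓44

(row, col, cycle) = (2, 0, 2)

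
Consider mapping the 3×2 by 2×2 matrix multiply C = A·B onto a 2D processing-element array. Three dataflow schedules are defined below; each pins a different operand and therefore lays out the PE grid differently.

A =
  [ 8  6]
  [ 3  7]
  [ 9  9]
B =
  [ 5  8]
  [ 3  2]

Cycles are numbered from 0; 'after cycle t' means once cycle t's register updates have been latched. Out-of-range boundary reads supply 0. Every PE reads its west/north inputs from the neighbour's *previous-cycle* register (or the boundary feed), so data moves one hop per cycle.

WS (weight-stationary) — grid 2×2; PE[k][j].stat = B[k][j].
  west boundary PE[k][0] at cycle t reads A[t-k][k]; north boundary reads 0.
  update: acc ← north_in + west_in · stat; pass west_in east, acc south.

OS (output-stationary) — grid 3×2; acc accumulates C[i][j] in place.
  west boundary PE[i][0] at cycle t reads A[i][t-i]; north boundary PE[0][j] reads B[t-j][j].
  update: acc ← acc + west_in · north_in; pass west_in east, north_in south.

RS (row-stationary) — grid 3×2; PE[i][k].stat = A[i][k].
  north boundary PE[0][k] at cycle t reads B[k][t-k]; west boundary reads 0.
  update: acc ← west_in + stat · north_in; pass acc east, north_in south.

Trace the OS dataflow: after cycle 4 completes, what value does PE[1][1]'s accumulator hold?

PE[1][1].acc = 38

OS 3×2: PE[1][1] cycle-by-cycle (with neighbour feeds):
  t=0 PE[0][1]: acc=0 h=0 v=0
  t=0 PE[1][0]: acc=0 h=0 v=0
  t=0 PE[1][1]: acc=0 h=0 v=0
  t=1 PE[0][1]: acc=64 h=8 v=8
  t=1 PE[1][0]: acc=15 h=3 v=5
  t=1 PE[1][1]: acc=0 h=0 v=0
  t=2 PE[0][1]: acc=76 h=6 v=2
  t=2 PE[1][0]: acc=36 h=7 v=3
  t=2 PE[1][1]: acc=24 h=3 v=8
  t=3 PE[0][1]: acc=76 h=0 v=0
  t=3 PE[1][0]: acc=36 h=0 v=0
  t=3 PE[1][1]: acc=38 h=7 v=2
  t=4 PE[0][1]: acc=76 h=0 v=0
  t=4 PE[1][0]: acc=36 h=0 v=0
  t=4 PE[1][1]: acc=38 h=0 v=0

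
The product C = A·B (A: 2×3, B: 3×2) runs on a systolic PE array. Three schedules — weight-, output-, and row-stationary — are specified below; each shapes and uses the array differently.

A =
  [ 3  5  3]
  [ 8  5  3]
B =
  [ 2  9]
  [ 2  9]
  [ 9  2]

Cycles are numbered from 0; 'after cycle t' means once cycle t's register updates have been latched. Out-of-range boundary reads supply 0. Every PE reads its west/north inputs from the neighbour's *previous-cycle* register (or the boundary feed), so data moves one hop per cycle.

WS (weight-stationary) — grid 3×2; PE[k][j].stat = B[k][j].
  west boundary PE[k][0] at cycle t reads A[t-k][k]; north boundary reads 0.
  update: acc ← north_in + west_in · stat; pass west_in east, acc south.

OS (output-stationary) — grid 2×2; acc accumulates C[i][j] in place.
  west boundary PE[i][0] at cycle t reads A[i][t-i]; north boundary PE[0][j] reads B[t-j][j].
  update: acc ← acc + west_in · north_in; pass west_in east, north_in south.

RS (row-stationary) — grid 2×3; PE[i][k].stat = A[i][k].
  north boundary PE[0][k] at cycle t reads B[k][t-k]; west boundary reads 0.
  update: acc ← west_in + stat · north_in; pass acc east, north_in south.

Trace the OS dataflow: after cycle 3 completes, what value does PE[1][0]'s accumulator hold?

PE[1][0].acc = 53

OS on a 2×2 grid — tracing PE[1][0] and its feeders:
  step 0 · PE0,0: acc=6; fwd→3 fwd↓2
  step 0 · PE1,0: acc=0; fwd→0 fwd↓0
  step 1 · PE0,0: acc=16; fwd→5 fwd↓2
  step 1 · PE1,0: acc=16; fwd→8 fwd↓2
  step 2 · PE0,0: acc=43; fwd→3 fwd↓9
  step 2 · PE1,0: acc=26; fwd→5 fwd↓2
  step 3 · PE0,0: acc=43; fwd→0 fwd↓0
  step 3 · PE1,0: acc=53; fwd→3 fwd↓9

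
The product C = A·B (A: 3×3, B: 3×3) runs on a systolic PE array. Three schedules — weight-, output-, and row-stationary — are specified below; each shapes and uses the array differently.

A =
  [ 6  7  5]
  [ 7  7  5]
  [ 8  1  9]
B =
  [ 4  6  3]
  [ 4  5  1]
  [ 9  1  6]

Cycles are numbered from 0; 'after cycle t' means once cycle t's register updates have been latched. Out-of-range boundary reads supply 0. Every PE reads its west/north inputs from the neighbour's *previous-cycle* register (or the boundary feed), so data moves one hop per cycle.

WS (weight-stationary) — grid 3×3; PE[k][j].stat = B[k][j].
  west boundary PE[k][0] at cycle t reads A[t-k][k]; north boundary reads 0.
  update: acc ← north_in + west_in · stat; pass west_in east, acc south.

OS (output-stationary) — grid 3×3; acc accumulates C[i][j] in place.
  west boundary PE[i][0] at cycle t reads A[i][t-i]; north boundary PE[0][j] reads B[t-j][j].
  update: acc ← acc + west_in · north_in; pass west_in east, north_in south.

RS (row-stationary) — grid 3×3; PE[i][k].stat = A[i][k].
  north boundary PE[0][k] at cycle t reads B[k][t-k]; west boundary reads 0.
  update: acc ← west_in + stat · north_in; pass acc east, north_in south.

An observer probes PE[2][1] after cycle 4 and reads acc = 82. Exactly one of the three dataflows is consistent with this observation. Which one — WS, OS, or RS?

Under WS (3×3), PE[2][1]:
  [0] (2,1) acc=0 (h:0 v:0)
  [1] (2,1) acc=0 (h:0 v:0)
  [2] (2,1) acc=0 (h:0 v:0)
  [3] (2,1) acc=76 (h:5 v:76)
  [4] (2,1) acc=82 (h:5 v:82)
Under OS (3×3), PE[2][1]:
  [0] (2,1) acc=0 (h:0 v:0)
  [1] (2,1) acc=0 (h:0 v:0)
  [2] (2,1) acc=0 (h:0 v:0)
  [3] (2,1) acc=48 (h:8 v:6)
  [4] (2,1) acc=53 (h:1 v:5)
Under RS (3×3), PE[2][1]:
  [0] (2,1) acc=0 (h:0 v:0)
  [1] (2,1) acc=0 (h:0 v:0)
  [2] (2,1) acc=0 (h:0 v:0)
  [3] (2,1) acc=36 (h:36 v:4)
  [4] (2,1) acc=53 (h:53 v:5)

dataflow = WS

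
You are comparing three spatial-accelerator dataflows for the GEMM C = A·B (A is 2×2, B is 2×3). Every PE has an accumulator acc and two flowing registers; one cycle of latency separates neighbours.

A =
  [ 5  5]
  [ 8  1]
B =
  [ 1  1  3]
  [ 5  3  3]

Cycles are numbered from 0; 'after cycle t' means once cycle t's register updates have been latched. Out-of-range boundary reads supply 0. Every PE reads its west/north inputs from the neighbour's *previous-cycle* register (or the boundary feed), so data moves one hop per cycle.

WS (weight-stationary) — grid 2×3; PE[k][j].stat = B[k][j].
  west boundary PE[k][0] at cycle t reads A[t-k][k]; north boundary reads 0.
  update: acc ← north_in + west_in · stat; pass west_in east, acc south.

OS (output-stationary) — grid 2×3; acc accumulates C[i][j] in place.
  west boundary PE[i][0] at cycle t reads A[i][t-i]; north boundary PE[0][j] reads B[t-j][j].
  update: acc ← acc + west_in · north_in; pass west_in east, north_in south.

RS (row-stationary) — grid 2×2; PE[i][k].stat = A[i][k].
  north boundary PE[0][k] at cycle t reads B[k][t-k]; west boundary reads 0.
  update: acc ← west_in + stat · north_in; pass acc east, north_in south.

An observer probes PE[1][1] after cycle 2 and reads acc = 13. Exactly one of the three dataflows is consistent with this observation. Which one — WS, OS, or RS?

dataflow = RS

— WS: 2×3; PE[1][1] trace:
  @0  [1,1]  acc 0  |  →0  ↓0
  @1  [1,1]  acc 0  |  →0  ↓0
  @2  [1,1]  acc 20  |  →5  ↓20
— OS: 2×3; PE[1][1] trace:
  @0  [1,1]  acc 0  |  →0  ↓0
  @1  [1,1]  acc 0  |  →0  ↓0
  @2  [1,1]  acc 8  |  →8  ↓1
— RS: 2×2; PE[1][1] trace:
  @0  [1,1]  acc 0  |  →0  ↓0
  @1  [1,1]  acc 0  |  →0  ↓0
  @2  [1,1]  acc 13  |  →13  ↓5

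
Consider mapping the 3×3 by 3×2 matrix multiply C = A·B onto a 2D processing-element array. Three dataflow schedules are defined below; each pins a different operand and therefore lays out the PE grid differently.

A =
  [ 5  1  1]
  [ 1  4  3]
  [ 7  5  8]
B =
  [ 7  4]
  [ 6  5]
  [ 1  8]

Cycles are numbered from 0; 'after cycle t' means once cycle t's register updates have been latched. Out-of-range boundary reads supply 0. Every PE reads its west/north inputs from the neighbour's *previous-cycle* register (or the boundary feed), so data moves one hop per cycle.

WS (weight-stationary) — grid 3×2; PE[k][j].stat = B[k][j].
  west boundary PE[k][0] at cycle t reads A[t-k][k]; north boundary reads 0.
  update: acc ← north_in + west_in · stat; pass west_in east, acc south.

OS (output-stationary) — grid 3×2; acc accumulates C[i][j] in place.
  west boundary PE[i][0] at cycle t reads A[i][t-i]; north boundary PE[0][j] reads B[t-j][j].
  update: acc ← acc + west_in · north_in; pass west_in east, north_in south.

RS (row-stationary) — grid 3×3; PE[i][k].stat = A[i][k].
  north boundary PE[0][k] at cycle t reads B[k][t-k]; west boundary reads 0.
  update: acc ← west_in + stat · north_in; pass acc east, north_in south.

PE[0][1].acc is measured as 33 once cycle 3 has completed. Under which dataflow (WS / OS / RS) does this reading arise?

— WS: 3×2; PE[0][1] trace:
  [0] (0,1) acc=0 (h:0 v:0)
  [1] (0,1) acc=20 (h:5 v:20)
  [2] (0,1) acc=4 (h:1 v:4)
  [3] (0,1) acc=28 (h:7 v:28)
— OS: 3×2; PE[0][1] trace:
  [0] (0,1) acc=0 (h:0 v:0)
  [1] (0,1) acc=20 (h:5 v:4)
  [2] (0,1) acc=25 (h:1 v:5)
  [3] (0,1) acc=33 (h:1 v:8)
— RS: 3×3; PE[0][1] trace:
  [0] (0,1) acc=0 (h:0 v:0)
  [1] (0,1) acc=41 (h:41 v:6)
  [2] (0,1) acc=25 (h:25 v:5)
  [3] (0,1) acc=0 (h:0 v:0)

dataflow = OS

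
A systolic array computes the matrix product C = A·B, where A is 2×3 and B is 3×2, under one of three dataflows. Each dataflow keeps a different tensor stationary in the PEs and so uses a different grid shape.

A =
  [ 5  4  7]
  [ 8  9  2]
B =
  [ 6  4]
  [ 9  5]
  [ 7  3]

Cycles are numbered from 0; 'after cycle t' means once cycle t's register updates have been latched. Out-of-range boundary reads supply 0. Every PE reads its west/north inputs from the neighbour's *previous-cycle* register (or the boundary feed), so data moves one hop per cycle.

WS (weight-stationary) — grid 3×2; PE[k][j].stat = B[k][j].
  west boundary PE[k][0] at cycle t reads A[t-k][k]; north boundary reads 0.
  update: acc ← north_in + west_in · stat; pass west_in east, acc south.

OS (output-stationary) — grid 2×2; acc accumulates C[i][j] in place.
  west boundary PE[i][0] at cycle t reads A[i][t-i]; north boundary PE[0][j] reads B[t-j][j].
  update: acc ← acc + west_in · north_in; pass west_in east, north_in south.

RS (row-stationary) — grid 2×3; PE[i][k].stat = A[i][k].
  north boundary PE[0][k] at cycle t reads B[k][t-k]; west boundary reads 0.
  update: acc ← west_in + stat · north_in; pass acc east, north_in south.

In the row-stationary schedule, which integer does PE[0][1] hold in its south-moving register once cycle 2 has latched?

RS on a 2×3 grid — tracing PE[0][1] and its feeders:
  @0  [0,0]  acc 30  |  →30  ↓6
  @0  [0,1]  acc 0  |  →0  ↓0
  @1  [0,0]  acc 20  |  →20  ↓4
  @1  [0,1]  acc 66  |  →66  ↓9
  @2  [0,0]  acc 0  |  →0  ↓0
  @2  [0,1]  acc 40  |  →40  ↓5

register = 5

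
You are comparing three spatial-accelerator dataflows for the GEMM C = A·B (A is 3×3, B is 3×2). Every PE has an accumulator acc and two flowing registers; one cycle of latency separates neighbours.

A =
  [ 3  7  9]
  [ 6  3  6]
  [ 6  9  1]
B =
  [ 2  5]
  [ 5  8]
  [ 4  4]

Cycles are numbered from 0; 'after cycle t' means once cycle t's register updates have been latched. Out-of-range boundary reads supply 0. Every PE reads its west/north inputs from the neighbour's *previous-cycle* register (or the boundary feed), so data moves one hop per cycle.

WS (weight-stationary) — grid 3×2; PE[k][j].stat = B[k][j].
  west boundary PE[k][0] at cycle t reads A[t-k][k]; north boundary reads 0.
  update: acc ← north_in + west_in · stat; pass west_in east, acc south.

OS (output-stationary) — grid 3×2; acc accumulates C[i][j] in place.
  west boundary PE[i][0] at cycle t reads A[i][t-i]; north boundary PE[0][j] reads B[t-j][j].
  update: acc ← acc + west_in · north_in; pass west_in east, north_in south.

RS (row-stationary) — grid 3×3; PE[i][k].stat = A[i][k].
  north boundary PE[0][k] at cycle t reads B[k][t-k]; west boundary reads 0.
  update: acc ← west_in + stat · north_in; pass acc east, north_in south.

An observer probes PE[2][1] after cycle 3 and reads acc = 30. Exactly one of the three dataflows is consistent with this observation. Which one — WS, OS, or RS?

dataflow = OS

WS (3×2 grid), PE[2][1]:
  t=0 PE[2][1]: acc=0 h=0 v=0
  t=1 PE[2][1]: acc=0 h=0 v=0
  t=2 PE[2][1]: acc=0 h=0 v=0
  t=3 PE[2][1]: acc=107 h=9 v=107
OS (3×2 grid), PE[2][1]:
  t=0 PE[2][1]: acc=0 h=0 v=0
  t=1 PE[2][1]: acc=0 h=0 v=0
  t=2 PE[2][1]: acc=0 h=0 v=0
  t=3 PE[2][1]: acc=30 h=6 v=5
RS (3×3 grid), PE[2][1]:
  t=0 PE[2][1]: acc=0 h=0 v=0
  t=1 PE[2][1]: acc=0 h=0 v=0
  t=2 PE[2][1]: acc=0 h=0 v=0
  t=3 PE[2][1]: acc=57 h=57 v=5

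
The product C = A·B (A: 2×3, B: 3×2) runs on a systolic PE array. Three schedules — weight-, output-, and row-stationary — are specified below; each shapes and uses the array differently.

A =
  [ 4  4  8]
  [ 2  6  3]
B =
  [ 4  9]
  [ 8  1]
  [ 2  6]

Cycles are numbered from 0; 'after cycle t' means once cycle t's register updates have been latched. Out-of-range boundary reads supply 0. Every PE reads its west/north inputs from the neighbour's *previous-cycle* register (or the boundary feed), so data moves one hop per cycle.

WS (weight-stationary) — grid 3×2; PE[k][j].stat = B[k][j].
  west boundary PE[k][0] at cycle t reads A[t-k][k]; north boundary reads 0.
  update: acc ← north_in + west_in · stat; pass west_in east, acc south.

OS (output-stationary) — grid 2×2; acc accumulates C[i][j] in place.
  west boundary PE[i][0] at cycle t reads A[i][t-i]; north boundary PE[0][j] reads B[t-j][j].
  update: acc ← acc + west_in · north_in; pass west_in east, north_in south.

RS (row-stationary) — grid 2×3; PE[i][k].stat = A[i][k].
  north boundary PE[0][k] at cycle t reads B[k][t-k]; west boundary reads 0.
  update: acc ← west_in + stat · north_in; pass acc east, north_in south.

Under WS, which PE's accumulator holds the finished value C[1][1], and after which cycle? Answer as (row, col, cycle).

WS — PE[2][1] is where C[1][1] collects:
  step 0 · PE2,1: acc=0; fwd→0 fwd↓0
  step 1 · PE2,1: acc=0; fwd→0 fwd↓0
  step 2 · PE2,1: acc=0; fwd→0 fwd↓0
  step 3 · PE2,1: acc=88; fwd→8 fwd↓88
  step 4 · PE2,1: acc=42; fwd→3 fwd↓42

(row, col, cycle) = (2, 1, 4)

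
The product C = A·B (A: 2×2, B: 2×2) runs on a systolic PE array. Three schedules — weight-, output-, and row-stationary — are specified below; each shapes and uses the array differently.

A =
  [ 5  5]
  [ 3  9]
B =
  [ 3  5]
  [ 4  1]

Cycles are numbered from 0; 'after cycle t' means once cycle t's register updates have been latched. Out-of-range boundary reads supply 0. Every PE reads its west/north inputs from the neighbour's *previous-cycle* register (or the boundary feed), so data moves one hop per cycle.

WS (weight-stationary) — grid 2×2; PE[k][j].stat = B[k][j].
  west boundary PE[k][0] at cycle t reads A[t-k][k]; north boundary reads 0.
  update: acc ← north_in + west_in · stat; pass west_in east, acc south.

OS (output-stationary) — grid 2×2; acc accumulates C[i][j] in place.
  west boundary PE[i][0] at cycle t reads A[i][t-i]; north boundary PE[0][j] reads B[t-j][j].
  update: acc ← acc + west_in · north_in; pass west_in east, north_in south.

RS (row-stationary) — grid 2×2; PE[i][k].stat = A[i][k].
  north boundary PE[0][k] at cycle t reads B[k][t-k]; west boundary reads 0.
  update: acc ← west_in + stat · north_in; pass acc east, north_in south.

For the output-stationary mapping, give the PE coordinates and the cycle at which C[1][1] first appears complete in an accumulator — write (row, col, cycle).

(row, col, cycle) = (1, 1, 3)

OS: C[1][1] accumulates in PE[1][1]:
  @0  [1,1]  acc 0  |  →0  ↓0
  @1  [1,1]  acc 0  |  →0  ↓0
  @2  [1,1]  acc 15  |  →3  ↓5
  @3  [1,1]  acc 24  |  →9  ↓1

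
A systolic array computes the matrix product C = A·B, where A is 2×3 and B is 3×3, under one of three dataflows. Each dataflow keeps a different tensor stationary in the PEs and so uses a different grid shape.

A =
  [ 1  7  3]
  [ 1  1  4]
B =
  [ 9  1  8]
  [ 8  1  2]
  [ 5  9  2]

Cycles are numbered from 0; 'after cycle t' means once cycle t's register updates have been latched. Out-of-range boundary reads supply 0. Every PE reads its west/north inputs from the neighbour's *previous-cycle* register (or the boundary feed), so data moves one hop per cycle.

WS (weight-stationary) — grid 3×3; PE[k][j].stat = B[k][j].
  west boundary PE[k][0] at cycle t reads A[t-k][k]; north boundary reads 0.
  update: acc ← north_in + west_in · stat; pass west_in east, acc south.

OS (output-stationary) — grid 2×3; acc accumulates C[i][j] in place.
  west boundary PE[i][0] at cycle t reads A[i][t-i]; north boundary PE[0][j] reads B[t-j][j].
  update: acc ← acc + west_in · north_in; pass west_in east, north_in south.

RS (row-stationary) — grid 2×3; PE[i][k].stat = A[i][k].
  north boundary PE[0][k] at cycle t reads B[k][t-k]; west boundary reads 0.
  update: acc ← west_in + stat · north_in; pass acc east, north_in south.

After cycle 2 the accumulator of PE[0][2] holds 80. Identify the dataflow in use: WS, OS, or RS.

Under WS (3×3), PE[0][2]:
  [0] (0,2) acc=0 (h:0 v:0)
  [1] (0,2) acc=0 (h:0 v:0)
  [2] (0,2) acc=8 (h:1 v:8)
Under OS (2×3), PE[0][2]:
  [0] (0,2) acc=0 (h:0 v:0)
  [1] (0,2) acc=0 (h:0 v:0)
  [2] (0,2) acc=8 (h:1 v:8)
Under RS (2×3), PE[0][2]:
  [0] (0,2) acc=0 (h:0 v:0)
  [1] (0,2) acc=0 (h:0 v:0)
  [2] (0,2) acc=80 (h:80 v:5)

dataflow = RS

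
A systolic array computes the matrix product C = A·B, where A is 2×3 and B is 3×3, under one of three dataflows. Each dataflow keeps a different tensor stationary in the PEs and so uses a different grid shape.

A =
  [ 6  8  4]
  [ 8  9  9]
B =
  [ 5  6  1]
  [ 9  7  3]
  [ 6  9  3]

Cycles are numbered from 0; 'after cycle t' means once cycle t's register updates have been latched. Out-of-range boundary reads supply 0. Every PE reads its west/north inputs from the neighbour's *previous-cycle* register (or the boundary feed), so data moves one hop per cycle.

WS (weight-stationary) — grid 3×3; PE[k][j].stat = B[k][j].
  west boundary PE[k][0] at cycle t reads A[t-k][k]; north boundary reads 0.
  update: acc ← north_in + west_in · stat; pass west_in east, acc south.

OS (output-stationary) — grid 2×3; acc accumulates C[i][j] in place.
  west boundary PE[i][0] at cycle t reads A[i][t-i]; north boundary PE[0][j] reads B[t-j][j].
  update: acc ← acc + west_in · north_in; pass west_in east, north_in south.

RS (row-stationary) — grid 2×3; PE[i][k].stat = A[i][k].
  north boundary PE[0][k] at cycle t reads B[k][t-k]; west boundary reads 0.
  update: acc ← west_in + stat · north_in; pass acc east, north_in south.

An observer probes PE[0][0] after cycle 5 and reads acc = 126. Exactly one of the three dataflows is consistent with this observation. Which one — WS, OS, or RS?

dataflow = OS

WS [3×3] PE[0][0] across cycles:
  t=0 PE[0][0]: acc=30 h=6 v=30
  t=1 PE[0][0]: acc=40 h=8 v=40
  t=2 PE[0][0]: acc=0 h=0 v=0
  t=3 PE[0][0]: acc=0 h=0 v=0
  t=4 PE[0][0]: acc=0 h=0 v=0
  t=5 PE[0][0]: acc=0 h=0 v=0
OS [2×3] PE[0][0] across cycles:
  t=0 PE[0][0]: acc=30 h=6 v=5
  t=1 PE[0][0]: acc=102 h=8 v=9
  t=2 PE[0][0]: acc=126 h=4 v=6
  t=3 PE[0][0]: acc=126 h=0 v=0
  t=4 PE[0][0]: acc=126 h=0 v=0
  t=5 PE[0][0]: acc=126 h=0 v=0
RS [2×3] PE[0][0] across cycles:
  t=0 PE[0][0]: acc=30 h=30 v=5
  t=1 PE[0][0]: acc=36 h=36 v=6
  t=2 PE[0][0]: acc=6 h=6 v=1
  t=3 PE[0][0]: acc=0 h=0 v=0
  t=4 PE[0][0]: acc=0 h=0 v=0
  t=5 PE[0][0]: acc=0 h=0 v=0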